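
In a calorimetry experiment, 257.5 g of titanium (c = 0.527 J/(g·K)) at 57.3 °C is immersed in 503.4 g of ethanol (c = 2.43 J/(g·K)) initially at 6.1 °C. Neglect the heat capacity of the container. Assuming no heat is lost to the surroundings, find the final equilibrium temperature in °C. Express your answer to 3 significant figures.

T_f = 11.2 °C

Heat lost by titanium = heat gained by ethanol.
(257.5)(0.527)(57.3 − T) = (503.4)(2.43)(T − 6.1)
135.7025 (57.3 − T) = 1223.262 (T − 6.1)
7775.8 − 135.7025 T = 1223.262 T − 7461.9
15237.7 = 1358.9645 T
T = 11.21 °C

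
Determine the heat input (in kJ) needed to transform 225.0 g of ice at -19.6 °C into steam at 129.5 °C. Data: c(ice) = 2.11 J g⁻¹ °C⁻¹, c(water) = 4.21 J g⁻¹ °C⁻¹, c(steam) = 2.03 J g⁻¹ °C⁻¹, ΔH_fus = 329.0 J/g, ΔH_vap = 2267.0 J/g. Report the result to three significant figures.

q = 702 kJ

q1 (heat ice -19.6→0.0 °C): 225.0 × 2.11 × 19.6 = 9305 J
q2 (melt at 0 °C): 225.0 × 329.0 = 74025 J
q3 (heat water 0.0→100.0 °C): 225.0 × 4.21 × 100.0 = 94725 J
q4 (vaporize at 100 °C): 225.0 × 2267.0 = 510075 J
q5 (heat steam 100.0→129.5 °C): 225.0 × 2.03 × 29.5 = 13474 J
Total: 9305 + 74025 + 94725 + 510075 + 13474 = 701604 J = 702 kJ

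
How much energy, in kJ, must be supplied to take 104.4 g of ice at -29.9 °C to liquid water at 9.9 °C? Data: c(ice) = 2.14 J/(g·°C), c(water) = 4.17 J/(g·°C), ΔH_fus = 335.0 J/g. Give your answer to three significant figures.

q = 46.0 kJ

q1 (heat ice -29.9→0.0 °C): 104.4 × 2.14 × 29.9 = 6680 J
q2 (melt at 0 °C): 104.4 × 335.0 = 34974 J
q3 (heat water 0.0→9.9 °C): 104.4 × 4.17 × 9.9 = 4310 J
Total: 6680 + 34974 + 4310 = 45964 J = 46.0 kJ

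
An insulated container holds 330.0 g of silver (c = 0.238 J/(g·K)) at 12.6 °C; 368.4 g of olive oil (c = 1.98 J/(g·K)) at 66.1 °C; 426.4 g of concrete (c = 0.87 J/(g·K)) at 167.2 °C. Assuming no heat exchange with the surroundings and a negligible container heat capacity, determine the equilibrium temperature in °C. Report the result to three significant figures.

Σ mᵢcᵢ(T − Tᵢ) = 0  ⇒  T = Σ mᵢcᵢTᵢ / Σ mᵢcᵢ
Σ mᵢcᵢ = 330.0×0.238 + 368.4×1.98 + 426.4×0.87 = 1178.940
Σ mᵢcᵢTᵢ = 78.54×12.6 + 729.432×66.1 + 370.968×167.2 = 111230
T = 111230 / 1178.940 = 94.347 °C

T_f = 94.3 °C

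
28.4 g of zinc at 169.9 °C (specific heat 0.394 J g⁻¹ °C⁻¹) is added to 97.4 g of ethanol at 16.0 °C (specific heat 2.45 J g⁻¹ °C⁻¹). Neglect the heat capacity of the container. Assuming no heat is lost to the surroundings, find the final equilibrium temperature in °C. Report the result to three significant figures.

Heat lost by zinc = heat gained by ethanol.
(28.4)(0.394)(169.9 − T) = (97.4)(2.45)(T − 16.0)
11.1896 (169.9 − T) = 238.63 (T − 16.0)
1901.1 − 11.1896 T = 238.63 T − 3818.1
5719.2 = 249.8196 T
T = 22.89 °C

T_f = 22.9 °C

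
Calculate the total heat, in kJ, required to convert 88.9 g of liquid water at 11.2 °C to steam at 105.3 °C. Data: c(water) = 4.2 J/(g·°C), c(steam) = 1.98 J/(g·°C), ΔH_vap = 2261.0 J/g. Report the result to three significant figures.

q = 235 kJ

q1 (heat water 11.2→100.0 °C): 88.9 × 4.2 × 88.8 = 33156 J
q2 (vaporize at 100 °C): 88.9 × 2261.0 = 201003 J
q3 (heat steam 100.0→105.3 °C): 88.9 × 1.98 × 5.3 = 933 J
Total: 33156 + 201003 + 933 = 235092 J = 235 kJ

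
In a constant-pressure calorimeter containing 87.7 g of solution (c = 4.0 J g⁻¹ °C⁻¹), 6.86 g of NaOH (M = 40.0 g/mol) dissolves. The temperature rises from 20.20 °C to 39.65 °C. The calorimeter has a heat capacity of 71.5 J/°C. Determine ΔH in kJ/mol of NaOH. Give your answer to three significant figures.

ΔH = -47.9 kJ/mol

|ΔT| = |39.65 − 20.20| = 19.45 °C
|q_surr| = (87.7 × 4.0 + 71.5) × 19.45 = 422.3 × 19.45 = 8214 J
n(NaOH) = 6.86 / 40.0 = 0.1715 mol
Temperature rose, so q_rxn = −|q_surr| = -8.214 kJ
ΔH = q_rxn / n = -47.90 kJ/mol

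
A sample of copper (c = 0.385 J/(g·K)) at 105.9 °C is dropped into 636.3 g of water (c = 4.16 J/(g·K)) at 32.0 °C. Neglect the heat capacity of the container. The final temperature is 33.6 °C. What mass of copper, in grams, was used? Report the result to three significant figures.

m = 152 g

q_gained = (636.3 × 4.16) × (33.6 − 32.0) = 4235 J
q_lost = m × 0.385 × (105.9 − 33.6) = 27.8355 m
m = 4235 / 27.8355 = 152 g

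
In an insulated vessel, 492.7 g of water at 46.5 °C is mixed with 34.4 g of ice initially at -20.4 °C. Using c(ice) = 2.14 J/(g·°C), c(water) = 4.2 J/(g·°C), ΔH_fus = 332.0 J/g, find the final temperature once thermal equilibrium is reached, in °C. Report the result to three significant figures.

T_f = 37.6 °C

Heat to bring ice to 0 °C and melt it: q₁ = 34.4×2.14×20.4 + 34.4×332.0 = 12923 J
Heat the water can supply cooling to 0 °C: 492.7×4.2×46.5 = 96224.3 J > q₁, so all ice melts.
Energy balance: 492.7×4.2×(46.5 − T) = 12923 + 34.4×4.2×(T − 0)
2069.34(46.5 − T) = 12923 + 144.48 T
96224.3 − 12923 = 2213.82 T
T = 83301.3 / 2213.82 = 37.63 °C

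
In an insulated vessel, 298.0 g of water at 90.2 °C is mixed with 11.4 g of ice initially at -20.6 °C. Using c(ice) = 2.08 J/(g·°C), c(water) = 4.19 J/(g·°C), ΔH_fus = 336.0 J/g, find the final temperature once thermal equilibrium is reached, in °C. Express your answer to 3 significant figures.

Heat to bring ice to 0 °C and melt it: q₁ = 11.4×2.08×20.6 + 11.4×336.0 = 4318.9 J
Heat the water can supply cooling to 0 °C: 298.0×4.19×90.2 = 112626 J > q₁, so all ice melts.
Energy balance: 298.0×4.19×(90.2 − T) = 4318.9 + 11.4×4.19×(T − 0)
1248.62(90.2 − T) = 4318.9 + 47.766 T
112626 − 4318.9 = 1296.386 T
T = 108307.1 / 1296.386 = 83.545 °C

T_f = 83.5 °C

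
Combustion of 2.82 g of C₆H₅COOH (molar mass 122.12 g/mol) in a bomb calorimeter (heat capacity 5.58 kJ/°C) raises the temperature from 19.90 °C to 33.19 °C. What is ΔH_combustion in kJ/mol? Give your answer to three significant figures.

ΔT = 33.19 − 19.90 = 13.29 °C
q_cal = C_cal × ΔT = 5.58 × 13.29 = 74.1582 kJ
n = 2.82 / 122.12 = 0.02309 mol
q_rxn = −q_cal = -74.1582 kJ
ΔH = -74.1582 / 0.02309 = -3212 kJ/mol

ΔH = -3210 kJ/mol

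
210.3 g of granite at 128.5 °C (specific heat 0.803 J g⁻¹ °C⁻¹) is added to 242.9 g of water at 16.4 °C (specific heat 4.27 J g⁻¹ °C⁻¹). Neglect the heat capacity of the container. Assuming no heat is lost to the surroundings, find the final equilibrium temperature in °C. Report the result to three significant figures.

T_f = 32.1 °C

Heat lost by granite = heat gained by water.
(210.3)(0.803)(128.5 − T) = (242.9)(4.27)(T − 16.4)
168.8709 (128.5 − T) = 1037.183 (T − 16.4)
21700 − 168.8709 T = 1037.183 T − 17010
38710 = 1206.0539 T
T = 32.10 °C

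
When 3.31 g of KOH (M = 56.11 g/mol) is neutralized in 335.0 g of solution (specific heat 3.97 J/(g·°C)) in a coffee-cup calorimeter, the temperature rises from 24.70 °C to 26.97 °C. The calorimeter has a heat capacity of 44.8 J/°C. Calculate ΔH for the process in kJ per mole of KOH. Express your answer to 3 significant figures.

|ΔT| = |26.97 − 24.70| = 2.27 °C
|q_surr| = (335.0 × 3.97 + 44.8) × 2.27 = 1374.75 × 2.27 = 3121 J
n(KOH) = 3.31 / 56.11 = 0.05899 mol
Temperature rose, so q_rxn = −|q_surr| = -3.121 kJ
ΔH = q_rxn / n = -52.91 kJ/mol

ΔH = -52.9 kJ/mol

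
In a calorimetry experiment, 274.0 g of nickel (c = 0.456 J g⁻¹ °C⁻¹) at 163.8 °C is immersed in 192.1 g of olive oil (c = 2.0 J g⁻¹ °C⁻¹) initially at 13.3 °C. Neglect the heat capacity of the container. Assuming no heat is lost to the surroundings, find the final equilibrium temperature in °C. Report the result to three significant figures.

T_f = 50.2 °C

Heat lost by nickel = heat gained by olive oil.
(274.0)(0.456)(163.8 − T) = (192.1)(2.0)(T − 13.3)
124.944 (163.8 − T) = 384.2 (T − 13.3)
20466 − 124.944 T = 384.2 T − 5109.9
25575.9 = 509.144 T
T = 50.23 °C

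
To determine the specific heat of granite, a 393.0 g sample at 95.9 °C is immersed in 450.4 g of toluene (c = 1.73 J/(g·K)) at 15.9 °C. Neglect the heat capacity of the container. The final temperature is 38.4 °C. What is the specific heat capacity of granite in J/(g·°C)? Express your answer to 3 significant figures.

c = 0.776 J/(g·°C)

q_gained = (450.4 × 1.73) × (38.4 − 15.9) = 17530 J
q_lost = 393.0 × c × (95.9 − 38.4) = 22597.5 c
Set equal: c = 17530 / 22597.5 = 0.776 J/(g·°C)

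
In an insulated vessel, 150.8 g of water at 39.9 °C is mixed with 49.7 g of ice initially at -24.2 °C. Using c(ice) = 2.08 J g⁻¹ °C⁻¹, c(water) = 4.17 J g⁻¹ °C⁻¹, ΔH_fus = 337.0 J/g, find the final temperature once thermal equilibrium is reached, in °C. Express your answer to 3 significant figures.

Heat to bring ice to 0 °C and melt it: q₁ = 49.7×2.08×24.2 + 49.7×337.0 = 19251 J
Heat the water can supply cooling to 0 °C: 150.8×4.17×39.9 = 25090.6 J > q₁, so all ice melts.
Energy balance: 150.8×4.17×(39.9 − T) = 19251 + 49.7×4.17×(T − 0)
628.836(39.9 − T) = 19251 + 207.249 T
25090.6 − 19251 = 836.085 T
T = 5839.6 / 836.085 = 6.984 °C

T_f = 6.98 °C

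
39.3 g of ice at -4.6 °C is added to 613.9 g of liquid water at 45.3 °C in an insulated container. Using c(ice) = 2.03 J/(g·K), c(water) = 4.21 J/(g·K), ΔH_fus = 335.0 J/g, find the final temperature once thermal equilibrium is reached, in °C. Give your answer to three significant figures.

T_f = 37.7 °C

Heat to bring ice to 0 °C and melt it: q₁ = 39.3×2.03×4.6 + 39.3×335.0 = 13532 J
Heat the water can supply cooling to 0 °C: 613.9×4.21×45.3 = 117079 J > q₁, so all ice melts.
Energy balance: 613.9×4.21×(45.3 − T) = 13532 + 39.3×4.21×(T − 0)
2584.519(45.3 − T) = 13532 + 165.453 T
117079 − 13532 = 2749.972 T
T = 103547 / 2749.972 = 37.65 °C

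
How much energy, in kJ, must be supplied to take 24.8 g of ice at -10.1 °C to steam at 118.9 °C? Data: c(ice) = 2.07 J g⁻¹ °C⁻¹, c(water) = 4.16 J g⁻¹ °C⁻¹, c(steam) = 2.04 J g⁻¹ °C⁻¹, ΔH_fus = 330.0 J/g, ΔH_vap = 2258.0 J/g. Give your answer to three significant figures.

q = 76.0 kJ

q1 (heat ice -10.1→0.0 °C): 24.8 × 2.07 × 10.1 = 518 J
q2 (melt at 0 °C): 24.8 × 330.0 = 8184 J
q3 (heat water 0.0→100.0 °C): 24.8 × 4.16 × 100.0 = 10317 J
q4 (vaporize at 100 °C): 24.8 × 2258.0 = 55998 J
q5 (heat steam 100.0→118.9 °C): 24.8 × 2.04 × 18.9 = 956 J
Total: 518 + 8184 + 10317 + 55998 + 956 = 75973 J = 76.0 kJ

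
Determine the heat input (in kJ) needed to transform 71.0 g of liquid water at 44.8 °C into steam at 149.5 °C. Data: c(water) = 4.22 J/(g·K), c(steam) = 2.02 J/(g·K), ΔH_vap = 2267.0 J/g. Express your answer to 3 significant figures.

q = 185 kJ

q1 (heat water 44.8→100.0 °C): 71.0 × 4.22 × 55.2 = 16539 J
q2 (vaporize at 100 °C): 71.0 × 2267.0 = 160957 J
q3 (heat steam 100.0→149.5 °C): 71.0 × 2.02 × 49.5 = 7099 J
Total: 16539 + 160957 + 7099 = 184595 J = 185 kJ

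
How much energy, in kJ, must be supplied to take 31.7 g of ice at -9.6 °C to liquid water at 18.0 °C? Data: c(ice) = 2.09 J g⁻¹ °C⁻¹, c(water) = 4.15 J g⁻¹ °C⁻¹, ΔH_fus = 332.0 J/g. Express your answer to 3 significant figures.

q = 13.5 kJ

q1 (heat ice -9.6→0.0 °C): 31.7 × 2.09 × 9.6 = 636 J
q2 (melt at 0 °C): 31.7 × 332.0 = 10524 J
q3 (heat water 0.0→18.0 °C): 31.7 × 4.15 × 18.0 = 2368 J
Total: 636 + 10524 + 2368 = 13528 J = 13.5 kJ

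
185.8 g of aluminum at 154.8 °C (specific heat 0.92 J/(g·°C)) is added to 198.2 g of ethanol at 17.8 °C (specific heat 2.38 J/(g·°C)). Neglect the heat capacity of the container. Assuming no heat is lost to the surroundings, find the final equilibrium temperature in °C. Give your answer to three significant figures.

T_f = 54.2 °C

Heat lost by aluminum = heat gained by ethanol.
(185.8)(0.92)(154.8 − T) = (198.2)(2.38)(T − 17.8)
170.936 (154.8 − T) = 471.716 (T − 17.8)
26461 − 170.936 T = 471.716 T − 8396.5
34857.5 = 642.652 T
T = 54.24 °C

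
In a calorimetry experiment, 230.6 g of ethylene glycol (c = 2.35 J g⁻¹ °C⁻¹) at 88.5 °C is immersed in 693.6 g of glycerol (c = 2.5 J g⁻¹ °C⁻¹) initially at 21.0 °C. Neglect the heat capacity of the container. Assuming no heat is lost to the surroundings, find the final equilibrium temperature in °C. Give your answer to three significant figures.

Heat lost by ethylene glycol = heat gained by glycerol.
(230.6)(2.35)(88.5 − T) = (693.6)(2.5)(T − 21.0)
541.91 (88.5 − T) = 1734 (T − 21.0)
47959 − 541.91 T = 1734 T − 36414
84373 = 2275.91 T
T = 37.07 °C

T_f = 37.1 °C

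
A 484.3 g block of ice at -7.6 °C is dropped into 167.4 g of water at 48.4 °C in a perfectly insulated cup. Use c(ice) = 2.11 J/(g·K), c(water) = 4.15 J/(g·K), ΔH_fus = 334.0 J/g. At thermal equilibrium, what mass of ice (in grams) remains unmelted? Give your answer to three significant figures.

Heat to warm all ice to 0 °C: 484.3×2.11×7.6 = 7766.2 J
Heat released by water cooling to 0 °C: 167.4×4.15×48.4 = 33624 J
33624 J < 7766.2 + 484.3×334.0 = 169522.4 J, so not all ice melts; final T = 0 °C.
Heat left for melting: 33624 − 7766.2 = 25857.8 J
Mass melted = 25857.8 / 334.0 = 77.42 g
Ice remaining = 484.3 − 77.42 = 406.88 g

m_ice remaining = 407 g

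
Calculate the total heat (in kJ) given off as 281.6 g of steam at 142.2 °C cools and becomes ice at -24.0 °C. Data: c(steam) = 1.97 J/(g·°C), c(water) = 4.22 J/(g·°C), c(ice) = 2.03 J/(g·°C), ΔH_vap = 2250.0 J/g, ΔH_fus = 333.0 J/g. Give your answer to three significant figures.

q = 883 kJ

q1 (cool steam 142.2→100 °C): 281.6 × 1.97 × 42.2 = 23411 J
q2 (condense at 100 °C): 281.6 × 2250.0 = 633600 J
q3 (cool water 100→0 °C): 281.6 × 4.22 × 100.0 = 118835 J
q4 (freeze at 0 °C): 281.6 × 333.0 = 93773 J
q5 (cool ice 0→-24.0 °C): 281.6 × 2.03 × 24.0 = 13720 J
Total: 23411 + 633600 + 118835 + 93773 + 13720 = 883339 J = 883 kJ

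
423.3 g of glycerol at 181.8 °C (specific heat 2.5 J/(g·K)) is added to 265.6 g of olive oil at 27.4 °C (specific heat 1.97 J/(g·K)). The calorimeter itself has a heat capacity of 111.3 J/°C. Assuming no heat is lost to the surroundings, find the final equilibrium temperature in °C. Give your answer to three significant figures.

T_f = 124 °C

Heat lost by glycerol = heat gained by olive oil + calorimeter.
(423.3)(2.5)(181.8 − T) = [(265.6)(1.97) + 111.3](T − 27.4)
1058.25 (181.8 − T) = 634.532 (T − 27.4)
192390 − 1058.25 T = 634.532 T − 17386
209776 = 1692.782 T
T = 123.9 °C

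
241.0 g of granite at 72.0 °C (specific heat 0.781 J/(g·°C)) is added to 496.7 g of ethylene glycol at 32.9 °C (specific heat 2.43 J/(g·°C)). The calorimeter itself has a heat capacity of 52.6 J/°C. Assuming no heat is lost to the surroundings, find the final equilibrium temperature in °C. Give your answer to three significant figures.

Heat lost by granite = heat gained by ethylene glycol + calorimeter.
(241.0)(0.781)(72.0 − T) = [(496.7)(2.43) + 52.6](T − 32.9)
188.221 (72.0 − T) = 1259.581 (T − 32.9)
13552 − 188.221 T = 1259.581 T − 41440
54992 = 1447.802 T
T = 37.98 °C

T_f = 38.0 °C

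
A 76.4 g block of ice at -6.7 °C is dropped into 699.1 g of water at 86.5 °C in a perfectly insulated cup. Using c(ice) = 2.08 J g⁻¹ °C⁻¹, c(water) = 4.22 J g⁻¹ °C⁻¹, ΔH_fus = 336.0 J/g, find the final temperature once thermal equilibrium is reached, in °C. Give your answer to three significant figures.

T_f = 69.8 °C

Heat to bring ice to 0 °C and melt it: q₁ = 76.4×2.08×6.7 + 76.4×336.0 = 26735 J
Heat the water can supply cooling to 0 °C: 699.1×4.22×86.5 = 255192 J > q₁, so all ice melts.
Energy balance: 699.1×4.22×(86.5 − T) = 26735 + 76.4×4.22×(T − 0)
2950.202(86.5 − T) = 26735 + 322.408 T
255192 − 26735 = 3272.610 T
T = 228457 / 3272.610 = 69.81 °C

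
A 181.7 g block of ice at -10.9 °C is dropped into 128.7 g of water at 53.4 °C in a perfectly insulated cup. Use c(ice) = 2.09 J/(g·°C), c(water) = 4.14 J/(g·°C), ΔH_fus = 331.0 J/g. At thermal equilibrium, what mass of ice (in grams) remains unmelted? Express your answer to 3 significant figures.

m_ice remaining = 108 g

Heat to warm all ice to 0 °C: 181.7×2.09×10.9 = 4139.3 J
Heat released by water cooling to 0 °C: 128.7×4.14×53.4 = 28452 J
28452 J < 4139.3 + 181.7×331.0 = 64282.0 J, so not all ice melts; final T = 0 °C.
Heat left for melting: 28452 − 4139.3 = 24312.7 J
Mass melted = 24312.7 / 331.0 = 73.45 g
Ice remaining = 181.7 − 73.45 = 108.25 g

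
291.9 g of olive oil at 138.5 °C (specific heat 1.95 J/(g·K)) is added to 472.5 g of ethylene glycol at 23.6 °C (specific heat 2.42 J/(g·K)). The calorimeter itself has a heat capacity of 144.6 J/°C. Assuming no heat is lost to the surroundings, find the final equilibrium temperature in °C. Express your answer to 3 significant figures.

T_f = 58.8 °C

Heat lost by olive oil = heat gained by ethylene glycol + calorimeter.
(291.9)(1.95)(138.5 − T) = [(472.5)(2.42) + 144.6](T − 23.6)
569.205 (138.5 − T) = 1288.05 (T − 23.6)
78835 − 569.205 T = 1288.05 T − 30398
109233 = 1857.255 T
T = 58.81 °C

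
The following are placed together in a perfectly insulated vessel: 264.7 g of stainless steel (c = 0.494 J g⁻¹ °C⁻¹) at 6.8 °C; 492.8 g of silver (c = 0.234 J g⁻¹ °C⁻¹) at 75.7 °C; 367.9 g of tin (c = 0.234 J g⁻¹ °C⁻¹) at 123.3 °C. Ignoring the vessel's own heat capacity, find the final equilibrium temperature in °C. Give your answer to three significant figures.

Σ mᵢcᵢ(T − Tᵢ) = 0  ⇒  T = Σ mᵢcᵢTᵢ / Σ mᵢcᵢ
Σ mᵢcᵢ = 264.7×0.494 + 492.8×0.234 + 367.9×0.234 = 332.1656
Σ mᵢcᵢTᵢ = 130.7618×6.8 + 115.3152×75.7 + 86.0886×123.3 = 20233
T = 20233 / 332.1656 = 60.91 °C

T_f = 60.9 °C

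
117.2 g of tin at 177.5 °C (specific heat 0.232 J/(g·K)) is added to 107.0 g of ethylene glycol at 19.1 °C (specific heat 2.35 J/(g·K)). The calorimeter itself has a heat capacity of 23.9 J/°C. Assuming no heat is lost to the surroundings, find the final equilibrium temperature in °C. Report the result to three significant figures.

Heat lost by tin = heat gained by ethylene glycol + calorimeter.
(117.2)(0.232)(177.5 − T) = [(107.0)(2.35) + 23.9](T − 19.1)
27.1904 (177.5 − T) = 275.35 (T − 19.1)
4826.3 − 27.1904 T = 275.35 T − 5259.2
10085.5 = 302.5404 T
T = 33.34 °C

T_f = 33.3 °C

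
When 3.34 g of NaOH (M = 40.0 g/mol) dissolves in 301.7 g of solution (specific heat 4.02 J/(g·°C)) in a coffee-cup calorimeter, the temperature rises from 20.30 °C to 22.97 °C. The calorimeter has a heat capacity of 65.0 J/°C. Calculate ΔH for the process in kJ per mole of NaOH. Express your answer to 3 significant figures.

|ΔT| = |22.97 − 20.30| = 2.67 °C
|q_surr| = (301.7 × 4.02 + 65.0) × 2.67 = 1277.834 × 2.67 = 3412 J
n(NaOH) = 3.34 / 40.0 = 0.08350 mol
Temperature rose, so q_rxn = −|q_surr| = -3.412 kJ
ΔH = q_rxn / n = -40.86 kJ/mol

ΔH = -40.9 kJ/mol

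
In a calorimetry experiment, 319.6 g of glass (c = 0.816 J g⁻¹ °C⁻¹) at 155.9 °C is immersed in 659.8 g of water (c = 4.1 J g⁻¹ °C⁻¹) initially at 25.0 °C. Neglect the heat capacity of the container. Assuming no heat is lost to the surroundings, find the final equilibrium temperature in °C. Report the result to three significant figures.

T_f = 36.5 °C

Heat lost by glass = heat gained by water.
(319.6)(0.816)(155.9 − T) = (659.8)(4.1)(T − 25.0)
260.7936 (155.9 − T) = 2705.18 (T − 25.0)
40658 − 260.7936 T = 2705.18 T − 67630
108288 = 2965.9736 T
T = 36.51 °C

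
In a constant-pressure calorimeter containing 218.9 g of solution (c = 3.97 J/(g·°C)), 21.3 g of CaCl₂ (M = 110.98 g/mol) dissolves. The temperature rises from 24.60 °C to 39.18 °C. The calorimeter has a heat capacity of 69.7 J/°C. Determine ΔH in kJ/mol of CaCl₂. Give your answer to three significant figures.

|ΔT| = |39.18 − 24.60| = 14.58 °C
|q_surr| = (218.9 × 3.97 + 69.7) × 14.58 = 938.733 × 14.58 = 13690 J
n(CaCl₂) = 21.3 / 110.98 = 0.1919 mol
Temperature rose, so q_rxn = −|q_surr| = -13.69 kJ
ΔH = q_rxn / n = -71.34 kJ/mol

ΔH = -71.3 kJ/mol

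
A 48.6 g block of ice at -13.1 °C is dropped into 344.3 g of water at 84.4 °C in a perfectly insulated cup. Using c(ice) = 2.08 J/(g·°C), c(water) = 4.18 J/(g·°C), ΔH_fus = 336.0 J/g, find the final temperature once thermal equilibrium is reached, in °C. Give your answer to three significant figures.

T_f = 63.2 °C

Heat to bring ice to 0 °C and melt it: q₁ = 48.6×2.08×13.1 + 48.6×336.0 = 17654 J
Heat the water can supply cooling to 0 °C: 344.3×4.18×84.4 = 121466 J > q₁, so all ice melts.
Energy balance: 344.3×4.18×(84.4 − T) = 17654 + 48.6×4.18×(T − 0)
1439.174(84.4 − T) = 17654 + 203.148 T
121466 − 17654 = 1642.322 T
T = 103812 / 1642.322 = 63.21 °C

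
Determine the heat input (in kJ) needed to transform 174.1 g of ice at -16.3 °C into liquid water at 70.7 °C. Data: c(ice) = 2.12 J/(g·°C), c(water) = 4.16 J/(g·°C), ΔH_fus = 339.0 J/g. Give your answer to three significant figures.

q1 (heat ice -16.3→0.0 °C): 174.1 × 2.12 × 16.3 = 6016 J
q2 (melt at 0 °C): 174.1 × 339.0 = 59020 J
q3 (heat water 0.0→70.7 °C): 174.1 × 4.16 × 70.7 = 51205 J
Total: 6016 + 59020 + 51205 = 116241 J = 116 kJ

q = 116 kJ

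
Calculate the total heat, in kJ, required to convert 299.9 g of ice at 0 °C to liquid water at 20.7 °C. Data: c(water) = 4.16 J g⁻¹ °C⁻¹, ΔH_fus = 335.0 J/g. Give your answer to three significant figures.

q = 126 kJ

q1 (melt at 0 °C): 299.9 × 335.0 = 100467 J
q2 (heat water 0.0→20.7 °C): 299.9 × 4.16 × 20.7 = 25825 J
Total: 100467 + 25825 = 126292 J = 126 kJ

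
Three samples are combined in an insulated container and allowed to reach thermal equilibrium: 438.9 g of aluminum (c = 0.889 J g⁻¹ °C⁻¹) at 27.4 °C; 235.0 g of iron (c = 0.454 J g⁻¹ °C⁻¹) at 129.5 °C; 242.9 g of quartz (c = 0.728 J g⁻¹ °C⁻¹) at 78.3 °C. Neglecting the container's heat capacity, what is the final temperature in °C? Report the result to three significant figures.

Σ mᵢcᵢ(T − Tᵢ) = 0  ⇒  T = Σ mᵢcᵢTᵢ / Σ mᵢcᵢ
Σ mᵢcᵢ = 438.9×0.889 + 235.0×0.454 + 242.9×0.728 = 673.7033
Σ mᵢcᵢTᵢ = 390.1821×27.4 + 106.69×129.5 + 176.8312×78.3 = 38353
T = 38353 / 673.7033 = 56.93 °C

T_f = 56.9 °C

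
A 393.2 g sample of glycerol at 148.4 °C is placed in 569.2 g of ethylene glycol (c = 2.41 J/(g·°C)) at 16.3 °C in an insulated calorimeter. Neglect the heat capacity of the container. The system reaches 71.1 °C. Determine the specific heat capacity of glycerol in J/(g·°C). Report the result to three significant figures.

q_gained = (569.2 × 2.41) × (71.1 − 16.3) = 75170 J
q_lost = 393.2 × c × (148.4 − 71.1) = 30394.36 c
Set equal: c = 75170 / 30394.36 = 2.47 J/(g·°C)

c = 2.47 J/(g·°C)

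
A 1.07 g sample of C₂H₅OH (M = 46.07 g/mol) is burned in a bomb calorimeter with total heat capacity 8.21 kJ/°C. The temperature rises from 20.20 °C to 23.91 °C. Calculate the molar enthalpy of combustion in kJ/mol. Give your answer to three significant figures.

ΔT = 23.91 − 20.20 = 3.71 °C
q_cal = C_cal × ΔT = 8.21 × 3.71 = 30.4591 kJ
n = 1.07 / 46.07 = 0.02323 mol
q_rxn = −q_cal = -30.4591 kJ
ΔH = -30.4591 / 0.02323 = -1311 kJ/mol

ΔH = -1310 kJ/mol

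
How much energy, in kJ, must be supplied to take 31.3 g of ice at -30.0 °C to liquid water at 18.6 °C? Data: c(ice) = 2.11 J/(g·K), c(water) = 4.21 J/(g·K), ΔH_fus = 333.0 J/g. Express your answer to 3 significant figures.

q1 (heat ice -30.0→0.0 °C): 31.3 × 2.11 × 30.0 = 1981 J
q2 (melt at 0 °C): 31.3 × 333.0 = 10423 J
q3 (heat water 0.0→18.6 °C): 31.3 × 4.21 × 18.6 = 2451 J
Total: 1981 + 10423 + 2451 = 14855 J = 14.9 kJ

q = 14.9 kJ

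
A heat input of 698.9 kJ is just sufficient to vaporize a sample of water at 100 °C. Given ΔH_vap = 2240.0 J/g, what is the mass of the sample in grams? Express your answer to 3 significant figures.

m = q / ΔH_vap = 698900 J / 2240.0 J/g = 312 g

m = 312 g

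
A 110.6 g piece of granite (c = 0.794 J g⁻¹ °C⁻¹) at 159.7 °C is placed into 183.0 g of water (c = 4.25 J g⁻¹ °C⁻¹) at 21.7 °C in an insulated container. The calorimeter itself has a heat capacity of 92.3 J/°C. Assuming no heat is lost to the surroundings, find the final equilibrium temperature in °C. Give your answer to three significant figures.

Heat lost by granite = heat gained by water + calorimeter.
(110.6)(0.794)(159.7 − T) = [(183.0)(4.25) + 92.3](T − 21.7)
87.8164 (159.7 − T) = 870.05 (T − 21.7)
14024 − 87.8164 T = 870.05 T − 18880
32904 = 957.8664 T
T = 34.35 °C

T_f = 34.4 °C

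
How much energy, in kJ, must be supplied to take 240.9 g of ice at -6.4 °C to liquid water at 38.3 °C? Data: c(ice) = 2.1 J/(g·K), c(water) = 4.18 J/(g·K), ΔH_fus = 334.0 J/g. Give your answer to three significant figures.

q = 122 kJ

q1 (heat ice -6.4→0.0 °C): 240.9 × 2.1 × 6.4 = 3238 J
q2 (melt at 0 °C): 240.9 × 334.0 = 80461 J
q3 (heat water 0.0→38.3 °C): 240.9 × 4.18 × 38.3 = 38567 J
Total: 3238 + 80461 + 38567 = 122266 J = 122 kJ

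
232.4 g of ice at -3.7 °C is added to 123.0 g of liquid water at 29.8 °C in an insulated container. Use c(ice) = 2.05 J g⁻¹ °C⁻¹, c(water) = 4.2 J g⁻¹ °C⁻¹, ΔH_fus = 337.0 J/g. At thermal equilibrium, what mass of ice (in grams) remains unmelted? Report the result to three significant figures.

m_ice remaining = 192 g

Heat to warm all ice to 0 °C: 232.4×2.05×3.7 = 1762.8 J
Heat released by water cooling to 0 °C: 123.0×4.2×29.8 = 15395 J
15395 J < 1762.8 + 232.4×337.0 = 80081.6 J, so not all ice melts; final T = 0 °C.
Heat left for melting: 15395 − 1762.8 = 13632.2 J
Mass melted = 13632.2 / 337.0 = 40.45 g
Ice remaining = 232.4 − 40.45 = 191.95 g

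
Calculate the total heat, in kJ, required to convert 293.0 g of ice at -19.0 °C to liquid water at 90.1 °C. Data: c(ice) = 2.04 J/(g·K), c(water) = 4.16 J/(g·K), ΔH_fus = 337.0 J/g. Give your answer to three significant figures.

q = 220 kJ

q1 (heat ice -19.0→0.0 °C): 293.0 × 2.04 × 19.0 = 11357 J
q2 (melt at 0 °C): 293.0 × 337.0 = 98741 J
q3 (heat water 0.0→90.1 °C): 293.0 × 4.16 × 90.1 = 109821 J
Total: 11357 + 98741 + 109821 = 219919 J = 220 kJ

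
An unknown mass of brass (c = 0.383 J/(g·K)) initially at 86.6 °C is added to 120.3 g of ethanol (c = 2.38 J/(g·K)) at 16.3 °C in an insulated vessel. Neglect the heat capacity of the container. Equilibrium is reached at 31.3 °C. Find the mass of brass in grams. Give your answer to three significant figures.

q_gained = (120.3 × 2.38) × (31.3 − 16.3) = 4295 J
q_lost = m × 0.383 × (86.6 − 31.3) = 21.1799 m
m = 4295 / 21.1799 = 203 g

m = 203 g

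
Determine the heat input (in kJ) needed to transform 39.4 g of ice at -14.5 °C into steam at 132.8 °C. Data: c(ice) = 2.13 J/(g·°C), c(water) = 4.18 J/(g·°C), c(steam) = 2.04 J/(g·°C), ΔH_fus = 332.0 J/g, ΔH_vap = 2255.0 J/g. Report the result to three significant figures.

q = 122 kJ

q1 (heat ice -14.5→0.0 °C): 39.4 × 2.13 × 14.5 = 1217 J
q2 (melt at 0 °C): 39.4 × 332.0 = 13081 J
q3 (heat water 0.0→100.0 °C): 39.4 × 4.18 × 100.0 = 16469 J
q4 (vaporize at 100 °C): 39.4 × 2255.0 = 88847 J
q5 (heat steam 100.0→132.8 °C): 39.4 × 2.04 × 32.8 = 2636 J
Total: 1217 + 13081 + 16469 + 88847 + 2636 = 122250 J = 122 kJ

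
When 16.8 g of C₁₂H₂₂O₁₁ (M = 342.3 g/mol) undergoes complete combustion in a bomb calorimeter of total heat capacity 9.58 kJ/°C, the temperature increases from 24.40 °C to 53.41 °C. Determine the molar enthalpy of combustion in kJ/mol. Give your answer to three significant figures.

ΔT = 53.41 − 24.40 = 29.01 °C
q_cal = C_cal × ΔT = 9.58 × 29.01 = 277.9158 kJ
n = 16.8 / 342.3 = 0.04908 mol
q_rxn = −q_cal = -277.9158 kJ
ΔH = -277.9158 / 0.04908 = -5663 kJ/mol

ΔH = -5660 kJ/mol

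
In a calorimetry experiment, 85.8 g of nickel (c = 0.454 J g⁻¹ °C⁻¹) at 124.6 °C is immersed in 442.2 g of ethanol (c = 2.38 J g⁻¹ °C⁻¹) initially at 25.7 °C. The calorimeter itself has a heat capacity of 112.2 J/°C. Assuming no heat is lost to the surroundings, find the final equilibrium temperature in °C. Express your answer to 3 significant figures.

T_f = 28.9 °C

Heat lost by nickel = heat gained by ethanol + calorimeter.
(85.8)(0.454)(124.6 − T) = [(442.2)(2.38) + 112.2](T − 25.7)
38.9532 (124.6 − T) = 1164.636 (T − 25.7)
4853.6 − 38.9532 T = 1164.636 T − 29931
34784.6 = 1203.5892 T
T = 28.90 °C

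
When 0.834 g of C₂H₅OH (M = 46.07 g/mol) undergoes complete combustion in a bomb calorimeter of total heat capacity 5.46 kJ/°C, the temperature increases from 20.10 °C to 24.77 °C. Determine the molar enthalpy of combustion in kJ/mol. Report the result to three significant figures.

ΔT = 24.77 − 20.10 = 4.67 °C
q_cal = C_cal × ΔT = 5.46 × 4.67 = 25.4982 kJ
n = 0.834 / 46.07 = 0.01810 mol
q_rxn = −q_cal = -25.4982 kJ
ΔH = -25.4982 / 0.01810 = -1409 kJ/mol

ΔH = -1410 kJ/mol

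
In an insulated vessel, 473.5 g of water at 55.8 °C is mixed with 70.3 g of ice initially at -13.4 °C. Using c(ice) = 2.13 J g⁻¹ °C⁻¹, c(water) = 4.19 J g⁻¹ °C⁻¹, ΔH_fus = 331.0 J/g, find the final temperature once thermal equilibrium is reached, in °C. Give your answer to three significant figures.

Heat to bring ice to 0 °C and melt it: q₁ = 70.3×2.13×13.4 + 70.3×331.0 = 25276 J
Heat the water can supply cooling to 0 °C: 473.5×4.19×55.8 = 110705 J > q₁, so all ice melts.
Energy balance: 473.5×4.19×(55.8 − T) = 25276 + 70.3×4.19×(T − 0)
1983.965(55.8 − T) = 25276 + 294.557 T
110705 − 25276 = 2278.522 T
T = 85429 / 2278.522 = 37.49 °C

T_f = 37.5 °C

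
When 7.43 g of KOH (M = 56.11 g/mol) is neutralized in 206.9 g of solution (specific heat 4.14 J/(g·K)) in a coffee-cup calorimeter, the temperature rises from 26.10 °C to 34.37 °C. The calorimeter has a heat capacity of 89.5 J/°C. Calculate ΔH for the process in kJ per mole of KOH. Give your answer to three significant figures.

ΔH = -59.1 kJ/mol

|ΔT| = |34.37 − 26.10| = 8.27 °C
|q_surr| = (206.9 × 4.14 + 89.5) × 8.27 = 946.066 × 8.27 = 7824 J
n(KOH) = 7.43 / 56.11 = 0.1324 mol
Temperature rose, so q_rxn = −|q_surr| = -7.824 kJ
ΔH = q_rxn / n = -59.09 kJ/mol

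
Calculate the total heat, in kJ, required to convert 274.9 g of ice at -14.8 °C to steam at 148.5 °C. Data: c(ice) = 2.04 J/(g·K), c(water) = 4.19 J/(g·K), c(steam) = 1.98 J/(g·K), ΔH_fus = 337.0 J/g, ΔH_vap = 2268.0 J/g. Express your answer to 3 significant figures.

q1 (heat ice -14.8→0.0 °C): 274.9 × 2.04 × 14.8 = 8300 J
q2 (melt at 0 °C): 274.9 × 337.0 = 92641 J
q3 (heat water 0.0→100.0 °C): 274.9 × 4.19 × 100.0 = 115183 J
q4 (vaporize at 100 °C): 274.9 × 2268.0 = 623473 J
q5 (heat steam 100.0→148.5 °C): 274.9 × 1.98 × 48.5 = 26399 J
Total: 8300 + 92641 + 115183 + 623473 + 26399 = 865996 J = 866 kJ

q = 866 kJ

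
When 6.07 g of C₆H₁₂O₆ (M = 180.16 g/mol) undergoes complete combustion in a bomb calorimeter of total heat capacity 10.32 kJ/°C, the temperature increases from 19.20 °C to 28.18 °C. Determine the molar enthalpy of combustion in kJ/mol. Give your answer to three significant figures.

ΔH = -2750 kJ/mol

ΔT = 28.18 − 19.20 = 8.98 °C
q_cal = C_cal × ΔT = 10.32 × 8.98 = 92.6736 kJ
n = 6.07 / 180.16 = 0.03369 mol
q_rxn = −q_cal = -92.6736 kJ
ΔH = -92.6736 / 0.03369 = -2751 kJ/mol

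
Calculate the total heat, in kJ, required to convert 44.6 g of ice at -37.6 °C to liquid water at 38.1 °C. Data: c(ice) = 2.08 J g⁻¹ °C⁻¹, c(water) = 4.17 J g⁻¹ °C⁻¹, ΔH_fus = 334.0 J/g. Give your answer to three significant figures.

q = 25.5 kJ

q1 (heat ice -37.6→0.0 °C): 44.6 × 2.08 × 37.6 = 3488 J
q2 (melt at 0 °C): 44.6 × 334.0 = 14896 J
q3 (heat water 0.0→38.1 °C): 44.6 × 4.17 × 38.1 = 7086 J
Total: 3488 + 14896 + 7086 = 25470 J = 25.5 kJ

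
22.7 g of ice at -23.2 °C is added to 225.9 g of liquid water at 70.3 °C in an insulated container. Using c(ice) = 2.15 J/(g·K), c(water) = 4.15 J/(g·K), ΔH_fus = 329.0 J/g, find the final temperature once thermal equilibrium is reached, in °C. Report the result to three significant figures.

T_f = 55.5 °C

Heat to bring ice to 0 °C and melt it: q₁ = 22.7×2.15×23.2 + 22.7×329.0 = 8600.6 J
Heat the water can supply cooling to 0 °C: 225.9×4.15×70.3 = 65905.2 J > q₁, so all ice melts.
Energy balance: 225.9×4.15×(70.3 − T) = 8600.6 + 22.7×4.15×(T − 0)
937.485(70.3 − T) = 8600.6 + 94.205 T
65905.2 − 8600.6 = 1031.690 T
T = 57304.6 / 1031.690 = 55.54 °C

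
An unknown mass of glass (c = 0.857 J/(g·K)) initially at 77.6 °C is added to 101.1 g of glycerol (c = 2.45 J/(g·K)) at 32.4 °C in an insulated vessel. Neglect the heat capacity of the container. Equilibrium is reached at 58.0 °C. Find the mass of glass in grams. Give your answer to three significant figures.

q_gained = (101.1 × 2.45) × (58.0 − 32.4) = 6341 J
q_lost = m × 0.857 × (77.6 − 58.0) = 16.7972 m
m = 6341 / 16.7972 = 378 g

m = 378 g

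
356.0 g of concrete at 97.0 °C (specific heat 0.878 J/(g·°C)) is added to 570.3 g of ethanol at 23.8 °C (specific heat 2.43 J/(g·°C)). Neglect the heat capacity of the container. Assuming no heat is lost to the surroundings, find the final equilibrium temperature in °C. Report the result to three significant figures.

Heat lost by concrete = heat gained by ethanol.
(356.0)(0.878)(97.0 − T) = (570.3)(2.43)(T − 23.8)
312.568 (97.0 − T) = 1385.829 (T − 23.8)
30319 − 312.568 T = 1385.829 T − 32983
63302 = 1698.397 T
T = 37.27 °C

T_f = 37.3 °C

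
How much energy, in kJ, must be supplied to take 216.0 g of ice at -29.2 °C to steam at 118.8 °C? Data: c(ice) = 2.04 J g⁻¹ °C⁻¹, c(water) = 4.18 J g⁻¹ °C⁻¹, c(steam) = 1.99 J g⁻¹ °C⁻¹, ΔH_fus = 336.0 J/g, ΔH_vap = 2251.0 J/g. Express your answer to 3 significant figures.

q1 (heat ice -29.2→0.0 °C): 216.0 × 2.04 × 29.2 = 12867 J
q2 (melt at 0 °C): 216.0 × 336.0 = 72576 J
q3 (heat water 0.0→100.0 °C): 216.0 × 4.18 × 100.0 = 90288 J
q4 (vaporize at 100 °C): 216.0 × 2251.0 = 486216 J
q5 (heat steam 100.0→118.8 °C): 216.0 × 1.99 × 18.8 = 8081 J
Total: 12867 + 72576 + 90288 + 486216 + 8081 = 670028 J = 670 kJ

q = 670 kJ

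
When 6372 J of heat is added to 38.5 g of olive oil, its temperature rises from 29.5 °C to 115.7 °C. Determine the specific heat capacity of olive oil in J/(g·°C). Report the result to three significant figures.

c = q / (m ΔT) = 6372 / (38.5 × 86.2)
c = 6372 / 3318.7 = 1.92 J/(g·°C)

c = 1.92 J/(g·°C)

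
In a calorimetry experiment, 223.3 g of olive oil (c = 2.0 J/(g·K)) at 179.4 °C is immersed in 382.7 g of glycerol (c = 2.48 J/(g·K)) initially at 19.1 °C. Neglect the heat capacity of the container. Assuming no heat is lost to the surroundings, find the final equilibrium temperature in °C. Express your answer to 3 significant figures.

T_f = 70.4 °C

Heat lost by olive oil = heat gained by glycerol.
(223.3)(2.0)(179.4 − T) = (382.7)(2.48)(T − 19.1)
446.6 (179.4 − T) = 949.096 (T − 19.1)
80120 − 446.6 T = 949.096 T − 18128
98248 = 1395.696 T
T = 70.39 °C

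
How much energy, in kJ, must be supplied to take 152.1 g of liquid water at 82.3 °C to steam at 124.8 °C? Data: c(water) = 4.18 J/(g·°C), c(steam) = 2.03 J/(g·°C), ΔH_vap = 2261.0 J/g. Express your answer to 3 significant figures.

q1 (heat water 82.3→100.0 °C): 152.1 × 4.18 × 17.7 = 11253 J
q2 (vaporize at 100 °C): 152.1 × 2261.0 = 343898 J
q3 (heat steam 100.0→124.8 °C): 152.1 × 2.03 × 24.8 = 7657 J
Total: 11253 + 343898 + 7657 = 362808 J = 363 kJ

q = 363 kJ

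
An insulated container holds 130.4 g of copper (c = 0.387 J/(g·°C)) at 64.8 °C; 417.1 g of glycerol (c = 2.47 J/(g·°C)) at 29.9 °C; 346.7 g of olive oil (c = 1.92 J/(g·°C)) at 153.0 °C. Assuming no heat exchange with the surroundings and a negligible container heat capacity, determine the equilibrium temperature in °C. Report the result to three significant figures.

T_f = 77.8 °C

Σ mᵢcᵢ(T − Tᵢ) = 0  ⇒  T = Σ mᵢcᵢTᵢ / Σ mᵢcᵢ
Σ mᵢcᵢ = 130.4×0.387 + 417.1×2.47 + 346.7×1.92 = 1746.3658
Σ mᵢcᵢTᵢ = 50.4648×64.8 + 1030.237×29.9 + 665.664×153.0 = 135920
T = 135920 / 1746.3658 = 77.83 °C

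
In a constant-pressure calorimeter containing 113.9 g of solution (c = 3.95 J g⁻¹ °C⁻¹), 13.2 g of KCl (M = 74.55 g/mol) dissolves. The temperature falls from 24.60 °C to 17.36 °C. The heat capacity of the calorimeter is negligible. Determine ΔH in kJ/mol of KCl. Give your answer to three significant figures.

ΔH = 18.4 kJ/mol

|ΔT| = |17.36 − 24.60| = 7.24 °C
|q_surr| = (113.9 × 3.95) × 7.24 = 449.905 × 7.24 = 3257 J
n(KCl) = 13.2 / 74.55 = 0.1771 mol
Temperature fell, so q_rxn = +|q_surr| = 3.257 kJ
ΔH = q_rxn / n = 18.39 kJ/mol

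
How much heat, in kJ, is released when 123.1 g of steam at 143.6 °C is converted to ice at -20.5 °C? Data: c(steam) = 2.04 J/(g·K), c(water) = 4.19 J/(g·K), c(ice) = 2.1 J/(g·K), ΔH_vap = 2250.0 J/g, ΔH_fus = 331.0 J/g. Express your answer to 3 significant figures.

q = 386 kJ

q1 (cool steam 143.6→100 °C): 123.1 × 2.04 × 43.6 = 10949 J
q2 (condense at 100 °C): 123.1 × 2250.0 = 276975 J
q3 (cool water 100→0 °C): 123.1 × 4.19 × 100.0 = 51579 J
q4 (freeze at 0 °C): 123.1 × 331.0 = 40746 J
q5 (cool ice 0→-20.5 °C): 123.1 × 2.1 × 20.5 = 5299 J
Total: 10949 + 276975 + 51579 + 40746 + 5299 = 385548 J = 386 kJ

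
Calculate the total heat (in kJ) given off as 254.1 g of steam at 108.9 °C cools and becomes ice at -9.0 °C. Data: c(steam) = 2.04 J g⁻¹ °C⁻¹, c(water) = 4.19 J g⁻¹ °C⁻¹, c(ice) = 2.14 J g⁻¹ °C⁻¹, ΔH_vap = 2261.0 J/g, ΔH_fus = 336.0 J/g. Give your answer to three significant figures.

q = 776 kJ

q1 (cool steam 108.9→100 °C): 254.1 × 2.04 × 8.9 = 4613 J
q2 (condense at 100 °C): 254.1 × 2261.0 = 574520 J
q3 (cool water 100→0 °C): 254.1 × 4.19 × 100.0 = 106468 J
q4 (freeze at 0 °C): 254.1 × 336.0 = 85378 J
q5 (cool ice 0→-9.0 °C): 254.1 × 2.14 × 9.0 = 4894 J
Total: 4613 + 574520 + 106468 + 85378 + 4894 = 775873 J = 776 kJ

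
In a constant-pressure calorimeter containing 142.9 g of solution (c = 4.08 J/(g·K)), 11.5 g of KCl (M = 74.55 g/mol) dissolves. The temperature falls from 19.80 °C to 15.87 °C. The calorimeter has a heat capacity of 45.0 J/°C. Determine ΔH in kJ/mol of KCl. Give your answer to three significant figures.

ΔH = 16.0 kJ/mol

|ΔT| = |15.87 − 19.80| = 3.93 °C
|q_surr| = (142.9 × 4.08 + 45.0) × 3.93 = 628.032 × 3.93 = 2468 J
n(KCl) = 11.5 / 74.55 = 0.1543 mol
Temperature fell, so q_rxn = +|q_surr| = 2.468 kJ
ΔH = q_rxn / n = 15.99 kJ/mol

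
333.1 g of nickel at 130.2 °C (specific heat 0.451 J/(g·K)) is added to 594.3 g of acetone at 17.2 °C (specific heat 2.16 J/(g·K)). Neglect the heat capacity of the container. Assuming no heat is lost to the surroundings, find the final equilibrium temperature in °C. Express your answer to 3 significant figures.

T_f = 29.0 °C

Heat lost by nickel = heat gained by acetone.
(333.1)(0.451)(130.2 − T) = (594.3)(2.16)(T − 17.2)
150.2281 (130.2 − T) = 1283.688 (T − 17.2)
19560 − 150.2281 T = 1283.688 T − 22079
41639 = 1433.9161 T
T = 29.04 °C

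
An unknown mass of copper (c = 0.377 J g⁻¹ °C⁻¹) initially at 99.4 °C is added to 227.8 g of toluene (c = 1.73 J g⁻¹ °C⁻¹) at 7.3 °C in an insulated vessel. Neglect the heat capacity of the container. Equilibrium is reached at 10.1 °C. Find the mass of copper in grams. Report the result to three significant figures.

q_gained = (227.8 × 1.73) × (10.1 − 7.3) = 1103 J
q_lost = m × 0.377 × (99.4 − 10.1) = 33.6661 m
m = 1103 / 33.6661 = 32.8 g

m = 32.8 g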